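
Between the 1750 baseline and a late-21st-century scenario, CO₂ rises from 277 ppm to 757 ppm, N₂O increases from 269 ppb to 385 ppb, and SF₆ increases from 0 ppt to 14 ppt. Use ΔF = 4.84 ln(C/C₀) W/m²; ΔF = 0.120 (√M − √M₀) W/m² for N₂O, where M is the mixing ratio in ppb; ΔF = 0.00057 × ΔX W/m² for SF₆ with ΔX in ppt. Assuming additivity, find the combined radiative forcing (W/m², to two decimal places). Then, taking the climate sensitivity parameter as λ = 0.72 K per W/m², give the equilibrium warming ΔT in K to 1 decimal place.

ΔF = 5.26 W/m²; ΔT = 3.8 K

CO₂: 4.84 × ln(757/277) = 4.84 × ln(2.73285) = 4.84 × 1.00535 = 4.8659 W/m².
N₂O: 0.120 × (√385 − √269) = 0.120 × (19.6214 − 16.4012) = 0.120 × 3.2202 = 0.3864 W/m².
SF₆: ΔF = 0.00057 × (14 − 0) = 0.00057 × 14 = 0.0080 W/m².
Total ΔF = 4.8659 + 0.3864 + 0.0080 = 5.2603 W/m².
ΔT = λ ΔF = 0.72 × 5.26 = 3.7872 K.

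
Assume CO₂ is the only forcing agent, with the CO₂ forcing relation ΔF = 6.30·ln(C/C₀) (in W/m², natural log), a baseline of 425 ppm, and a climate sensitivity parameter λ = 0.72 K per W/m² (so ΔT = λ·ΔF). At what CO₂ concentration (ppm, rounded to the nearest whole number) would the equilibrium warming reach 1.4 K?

Required forcing: ΔF = ΔT/λ = 1.4/0.72 = 1.9444 W/m².
Then ln(C/425) = ΔF/6.30 = 1.9444/6.30 = 0.30863.
So C = 425 × e^0.30863 = 425 × 1.36156 = 578.66 ppm.

C ≈ 579 ppm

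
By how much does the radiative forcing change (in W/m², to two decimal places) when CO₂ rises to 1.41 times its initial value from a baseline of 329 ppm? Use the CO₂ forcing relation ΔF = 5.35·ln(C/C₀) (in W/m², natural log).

ΔF = 5.35 × ln(1.41) = 5.35 × 0.34359 = 1.8382 W/m².

ΔF = 1.84 W/m²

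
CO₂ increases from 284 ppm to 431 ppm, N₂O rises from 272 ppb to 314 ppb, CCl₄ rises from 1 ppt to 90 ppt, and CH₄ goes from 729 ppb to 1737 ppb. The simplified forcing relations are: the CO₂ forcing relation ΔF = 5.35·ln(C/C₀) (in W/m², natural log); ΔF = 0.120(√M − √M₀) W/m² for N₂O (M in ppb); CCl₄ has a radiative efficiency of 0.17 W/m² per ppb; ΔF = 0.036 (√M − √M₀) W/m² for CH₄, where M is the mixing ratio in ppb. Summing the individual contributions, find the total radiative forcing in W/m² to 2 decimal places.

CO₂: 5.35 × ln(431/284) = 5.35 × ln(1.51761) = 5.35 × 0.41714 = 2.2317 W/m².
N₂O: 0.120 × (√314 − √272) = 0.120 × (17.7200 − 16.4924) = 0.120 × 1.2276 = 0.1473 W/m².
CCl₄: Δ = 90 − 1 = 89 ppt = 0.089 ppb; ΔF = 0.17 × 0.089 = 0.0151 W/m².
CH₄: 0.036 × (√1737 − √729) = 0.036 × (41.6773 − 27.0000) = 0.036 × 14.6773 = 0.5284 W/m².
Total ΔF = 2.2317 + 0.1473 + 0.0151 + 0.5284 = 2.9225 W/m².

ΔF = 2.92 W/m²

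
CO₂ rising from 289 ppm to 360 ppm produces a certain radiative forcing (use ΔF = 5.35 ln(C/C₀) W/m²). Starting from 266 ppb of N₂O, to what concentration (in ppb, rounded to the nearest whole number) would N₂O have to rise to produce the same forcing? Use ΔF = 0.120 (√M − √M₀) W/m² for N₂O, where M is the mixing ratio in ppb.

CO₂ forcing: 5.35 × ln(360/289) = 5.35 × 0.219677 = 1.17527 W/m².
Set 0.120(√M − √266) = 1.17527: √M = 1.17527/0.120 + √266 = 9.7939 + 16.3095 = 26.1034.
M = (26.1034)² = 681.39 ppb.

M ≈ 681 ppb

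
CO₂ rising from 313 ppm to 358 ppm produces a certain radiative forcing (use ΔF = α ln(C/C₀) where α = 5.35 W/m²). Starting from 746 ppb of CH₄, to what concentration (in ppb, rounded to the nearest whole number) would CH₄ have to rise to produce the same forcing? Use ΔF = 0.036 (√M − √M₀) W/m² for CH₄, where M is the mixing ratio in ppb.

CO₂ forcing: 5.35 × ln(358/313) = 5.35 × 0.134330 = 0.71867 W/m².
Set 0.036(√M − √746) = 0.71867: √M = 0.71867/0.036 + √746 = 19.9631 + 27.3130 = 47.2761.
M = (47.2761)² = 2235.03 ppb.

M ≈ 2235 ppb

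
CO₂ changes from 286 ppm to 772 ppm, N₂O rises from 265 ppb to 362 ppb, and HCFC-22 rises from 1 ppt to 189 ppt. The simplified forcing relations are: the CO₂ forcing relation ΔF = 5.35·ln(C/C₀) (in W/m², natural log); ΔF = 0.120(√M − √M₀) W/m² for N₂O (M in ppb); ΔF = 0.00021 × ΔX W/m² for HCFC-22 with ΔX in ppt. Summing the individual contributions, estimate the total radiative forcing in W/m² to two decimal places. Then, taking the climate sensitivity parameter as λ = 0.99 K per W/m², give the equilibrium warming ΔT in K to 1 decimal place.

CO₂: 5.35 × ln(772/286) = 5.35 × ln(2.69930) = 5.35 × 0.99299 = 5.3125 W/m².
N₂O: 0.120 × (√362 − √265) = 0.120 × (19.0263 − 16.2788) = 0.120 × 2.7475 = 0.3297 W/m².
HCFC-22: ΔF = 0.00021 × (189 − 1) = 0.00021 × 188 = 0.0395 W/m².
Total ΔF = 5.3125 + 0.3297 + 0.0395 = 5.6817 W/m².
ΔT = λ ΔF = 0.99 × 5.68 = 5.6232 K.

ΔF = 5.68 W/m²; ΔT = 5.6 K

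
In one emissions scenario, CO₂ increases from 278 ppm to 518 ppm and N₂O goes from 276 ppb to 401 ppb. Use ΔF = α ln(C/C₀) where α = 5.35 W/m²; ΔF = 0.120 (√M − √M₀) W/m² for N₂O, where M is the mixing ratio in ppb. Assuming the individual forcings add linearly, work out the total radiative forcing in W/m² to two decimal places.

CO₂: 5.35 × ln(518/278) = 5.35 × ln(1.86331) = 5.35 × 0.62235 = 3.3296 W/m².
N₂O: 0.120 × (√401 − √276) = 0.120 × (20.0250 − 16.6132) = 0.120 × 3.4118 = 0.4094 W/m².
Total ΔF = 3.3296 + 0.4094 = 3.7390 W/m².

ΔF = 3.74 W/m²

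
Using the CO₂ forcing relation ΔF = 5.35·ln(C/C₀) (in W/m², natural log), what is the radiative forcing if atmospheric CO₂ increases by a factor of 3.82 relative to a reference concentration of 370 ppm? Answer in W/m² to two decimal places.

ΔF = 5.35 × ln(3.82) = 5.35 × 1.34025 = 7.1703 W/m².

ΔF = 7.17 W/m²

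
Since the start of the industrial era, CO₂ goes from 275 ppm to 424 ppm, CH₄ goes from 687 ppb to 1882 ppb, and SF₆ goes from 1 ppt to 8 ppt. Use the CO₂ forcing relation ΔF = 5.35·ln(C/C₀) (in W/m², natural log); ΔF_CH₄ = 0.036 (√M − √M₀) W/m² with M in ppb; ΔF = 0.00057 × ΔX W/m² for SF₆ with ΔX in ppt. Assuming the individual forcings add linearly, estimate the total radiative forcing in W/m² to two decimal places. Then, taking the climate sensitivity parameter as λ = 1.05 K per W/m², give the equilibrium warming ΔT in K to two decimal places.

CO₂: 5.35 × ln(424/275) = 5.35 × ln(1.54182) = 5.35 × 0.43296 = 2.3163 W/m².
CH₄: 0.036 × (√1882 − √687) = 0.036 × (43.3820 − 26.2107) = 0.036 × 17.1713 = 0.6182 W/m².
SF₆: ΔF = 0.00057 × (8 − 1) = 0.00057 × 7 = 0.0040 W/m².
Total ΔF = 2.3163 + 0.6182 + 0.0040 = 2.9385 W/m².
ΔT = λ ΔF = 1.05 × 2.94 = 3.0870 K.

ΔF = 2.94 W/m²; ΔT = 3.09 K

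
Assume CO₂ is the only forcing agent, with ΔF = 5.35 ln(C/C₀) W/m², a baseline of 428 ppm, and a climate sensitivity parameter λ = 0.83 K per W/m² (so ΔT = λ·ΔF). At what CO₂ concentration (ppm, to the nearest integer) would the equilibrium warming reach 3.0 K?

Required forcing: ΔF = ΔT/λ = 3.0/0.83 = 3.6145 W/m².
Then ln(C/428) = ΔF/5.35 = 3.6145/5.35 = 0.67561.
So C = 428 × e^0.67561 = 428 × 1.96523 = 841.12 ppm.

C ≈ 841 ppm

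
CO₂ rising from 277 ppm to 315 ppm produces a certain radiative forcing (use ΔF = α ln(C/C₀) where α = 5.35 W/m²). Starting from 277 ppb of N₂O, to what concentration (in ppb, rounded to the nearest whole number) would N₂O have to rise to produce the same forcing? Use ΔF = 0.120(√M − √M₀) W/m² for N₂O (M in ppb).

M ≈ 501 ppb

CO₂ forcing: 5.35 × ln(315/277) = 5.35 × 0.128555 = 0.68777 W/m².
Set 0.120(√M − √277) = 0.68777: √M = 0.68777/0.120 + √277 = 5.7314 + 16.6433 = 22.3747.
M = (22.3747)² = 500.63 ppb.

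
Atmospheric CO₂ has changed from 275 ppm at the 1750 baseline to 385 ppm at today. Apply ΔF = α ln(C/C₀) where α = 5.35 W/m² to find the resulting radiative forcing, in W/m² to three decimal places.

CO₂: 5.35 × ln(385/275) = 5.35 × ln(1.40000) = 5.35 × 0.33647 = 1.8001 W/m².

ΔF = 1.800 W/m²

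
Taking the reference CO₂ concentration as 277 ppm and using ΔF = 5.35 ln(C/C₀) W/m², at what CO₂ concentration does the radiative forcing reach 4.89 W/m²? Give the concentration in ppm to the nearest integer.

Set 5.35 ln(C/277) = 4.89, so ln(C/277) = 4.89/5.35 = 0.91402.
Then C/277 = e^0.91402 = 2.49433, giving C = 277 × 2.49433 = 690.93 ppm.

C ≈ 691 ppm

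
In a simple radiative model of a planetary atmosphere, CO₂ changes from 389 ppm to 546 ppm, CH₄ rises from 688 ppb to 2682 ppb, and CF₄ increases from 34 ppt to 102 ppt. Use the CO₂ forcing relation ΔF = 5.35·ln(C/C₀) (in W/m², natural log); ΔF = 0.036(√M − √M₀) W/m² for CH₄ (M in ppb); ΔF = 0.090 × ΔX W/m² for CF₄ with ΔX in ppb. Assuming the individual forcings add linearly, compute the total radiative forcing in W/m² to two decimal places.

ΔF = 2.74 W/m²

CO₂: 5.35 × ln(546/389) = 5.35 × ln(1.40360) = 5.35 × 0.33904 = 1.8139 W/m².
CH₄: 0.036 × (√2682 − √688) = 0.036 × (51.7880 − 26.2298) = 0.036 × 25.5582 = 0.9201 W/m².
CF₄: Δ = 102 − 34 = 68 ppt = 0.068 ppb; ΔF = 0.090 × 0.068 = 0.0061 W/m².
Total ΔF = 1.8139 + 0.9201 + 0.0061 = 2.7401 W/m².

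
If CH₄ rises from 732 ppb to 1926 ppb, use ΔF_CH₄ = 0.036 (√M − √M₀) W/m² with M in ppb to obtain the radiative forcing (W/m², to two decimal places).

CH₄: 0.036 × (√1926 − √732) = 0.036 × (43.8862 − 27.0555) = 0.036 × 16.8307 = 0.6059 W/m².

ΔF = 0.61 W/m²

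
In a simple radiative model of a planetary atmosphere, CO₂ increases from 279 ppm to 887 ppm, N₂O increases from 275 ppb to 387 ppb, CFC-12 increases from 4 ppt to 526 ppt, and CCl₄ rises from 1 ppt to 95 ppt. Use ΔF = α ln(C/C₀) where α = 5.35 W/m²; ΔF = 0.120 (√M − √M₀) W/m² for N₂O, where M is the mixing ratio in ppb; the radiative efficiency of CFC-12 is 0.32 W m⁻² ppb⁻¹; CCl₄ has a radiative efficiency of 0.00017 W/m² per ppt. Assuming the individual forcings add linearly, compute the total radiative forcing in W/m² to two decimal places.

CO₂: 5.35 × ln(887/279) = 5.35 × ln(3.17921) = 5.35 × 1.15663 = 6.1880 W/m².
N₂O: 0.120 × (√387 − √275) = 0.120 × (19.6723 − 16.5831) = 0.120 × 3.0892 = 0.3707 W/m².
CFC-12: Δ = 526 − 4 = 522 ppt = 0.522 ppb; ΔF = 0.32 × 0.522 = 0.1670 W/m².
CCl₄: ΔF = 0.00017 × (95 − 1) = 0.00017 × 94 = 0.0160 W/m².
Total ΔF = 6.1880 + 0.3707 + 0.1670 + 0.0160 = 6.7417 W/m².

ΔF = 6.74 W/m²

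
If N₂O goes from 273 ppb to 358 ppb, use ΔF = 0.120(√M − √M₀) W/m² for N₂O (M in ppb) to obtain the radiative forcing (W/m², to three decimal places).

ΔF = 0.288 W/m²

N₂O: 0.120 × (√358 − √273) = 0.120 × (18.9209 − 16.5227) = 0.120 × 2.3982 = 0.2878 W/m².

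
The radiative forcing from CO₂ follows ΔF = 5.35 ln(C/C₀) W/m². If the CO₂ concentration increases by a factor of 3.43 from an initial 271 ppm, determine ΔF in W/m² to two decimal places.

ΔF = 6.59 W/m²

ΔF = 5.35 × ln(3.43) = 5.35 × 1.23256 = 6.5942 W/m².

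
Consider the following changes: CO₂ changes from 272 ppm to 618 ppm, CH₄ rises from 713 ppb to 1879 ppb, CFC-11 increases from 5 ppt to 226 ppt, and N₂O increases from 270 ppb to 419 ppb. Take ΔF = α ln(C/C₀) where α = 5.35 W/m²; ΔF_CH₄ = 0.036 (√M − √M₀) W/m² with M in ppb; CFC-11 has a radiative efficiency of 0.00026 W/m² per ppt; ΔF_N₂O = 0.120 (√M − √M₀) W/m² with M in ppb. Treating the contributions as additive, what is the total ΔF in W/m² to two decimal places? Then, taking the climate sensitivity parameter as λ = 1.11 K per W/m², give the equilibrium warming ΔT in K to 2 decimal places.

CO₂: 5.35 × ln(618/272) = 5.35 × ln(2.27206) = 5.35 × 0.82069 = 4.3907 W/m².
CH₄: 0.036 × (√1879 − √713) = 0.036 × (43.3474 − 26.7021) = 0.036 × 16.6453 = 0.5992 W/m².
CFC-11: ΔF = 0.00026 × (226 − 5) = 0.00026 × 221 = 0.0575 W/m².
N₂O: 0.120 × (√419 − √270) = 0.120 × (20.4695 − 16.4317) = 0.120 × 4.0378 = 0.4845 W/m².
Total ΔF = 4.3907 + 0.5992 + 0.0575 + 0.4845 = 5.5319 W/m².
ΔT = λ ΔF = 1.11 × 5.53 = 6.1383 K.

ΔF = 5.53 W/m²; ΔT = 6.14 K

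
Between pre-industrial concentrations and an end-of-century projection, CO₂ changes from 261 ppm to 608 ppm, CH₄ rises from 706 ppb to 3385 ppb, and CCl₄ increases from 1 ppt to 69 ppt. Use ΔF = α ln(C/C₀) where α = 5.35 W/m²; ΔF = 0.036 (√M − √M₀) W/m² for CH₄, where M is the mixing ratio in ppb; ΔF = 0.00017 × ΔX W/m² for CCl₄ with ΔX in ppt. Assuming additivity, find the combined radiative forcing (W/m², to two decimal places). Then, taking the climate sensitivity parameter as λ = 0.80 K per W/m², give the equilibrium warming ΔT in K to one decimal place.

CO₂: 5.35 × ln(608/261) = 5.35 × ln(2.32950) = 5.35 × 0.84565 = 4.5242 W/m².
CH₄: 0.036 × (√3385 − √706) = 0.036 × (58.1808 − 26.5707) = 0.036 × 31.6101 = 1.1380 W/m².
CCl₄: ΔF = 0.00017 × (69 − 1) = 0.00017 × 68 = 0.0116 W/m².
Total ΔF = 4.5242 + 1.1380 + 0.0116 = 5.6738 W/m².
ΔT = λ ΔF = 0.80 × 5.67 = 4.5360 K.

ΔF = 5.67 W/m²; ΔT = 4.5 K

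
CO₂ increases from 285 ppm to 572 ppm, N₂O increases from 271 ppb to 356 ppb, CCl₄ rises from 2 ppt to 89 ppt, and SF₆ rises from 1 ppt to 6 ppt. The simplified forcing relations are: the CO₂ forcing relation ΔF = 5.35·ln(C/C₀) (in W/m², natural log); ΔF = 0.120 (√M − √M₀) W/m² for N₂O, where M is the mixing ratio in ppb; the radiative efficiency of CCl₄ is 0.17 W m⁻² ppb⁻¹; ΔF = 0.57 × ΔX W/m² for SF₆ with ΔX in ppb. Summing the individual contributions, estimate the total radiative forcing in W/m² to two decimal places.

CO₂: 5.35 × ln(572/285) = 5.35 × ln(2.00702) = 5.35 × 0.69665 = 3.7271 W/m².
N₂O: 0.120 × (√356 − √271) = 0.120 × (18.8680 − 16.4621) = 0.120 × 2.4059 = 0.2887 W/m².
CCl₄: Δ = 89 − 2 = 87 ppt = 0.087 ppb; ΔF = 0.17 × 0.087 = 0.0148 W/m².
SF₆: Δ = 6 − 1 = 5 ppt = 0.005 ppb; ΔF = 0.57 × 0.005 = 0.0029 W/m².
Total ΔF = 3.7271 + 0.2887 + 0.0148 + 0.0029 = 4.0335 W/m².

ΔF = 4.03 W/m²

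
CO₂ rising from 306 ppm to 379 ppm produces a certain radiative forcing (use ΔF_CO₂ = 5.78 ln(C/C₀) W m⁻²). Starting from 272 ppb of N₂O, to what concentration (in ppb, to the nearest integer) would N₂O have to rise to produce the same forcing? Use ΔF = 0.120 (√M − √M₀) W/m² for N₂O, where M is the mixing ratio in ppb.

CO₂ forcing: 5.78 × ln(379/306) = 5.78 × 0.213951 = 1.23664 W/m².
Set 0.120(√M − √272) = 1.23664: √M = 1.23664/0.120 + √272 = 10.3053 + 16.4924 = 26.7977.
M = (26.7977)² = 718.12 ppb.

M ≈ 718 ppb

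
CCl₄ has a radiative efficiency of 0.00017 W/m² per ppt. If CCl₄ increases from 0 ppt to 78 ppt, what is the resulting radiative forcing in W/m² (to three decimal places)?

CCl₄: ΔF = 0.00017 × (78 − 0) = 0.00017 × 78 = 0.0133 W/m².

ΔF = 0.013 W/m²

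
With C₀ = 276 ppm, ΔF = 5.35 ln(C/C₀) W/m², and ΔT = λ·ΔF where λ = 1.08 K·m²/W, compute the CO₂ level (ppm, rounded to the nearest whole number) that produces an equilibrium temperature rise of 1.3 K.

Required forcing: ΔF = ΔT/λ = 1.3/1.08 = 1.2037 W/m².
Then ln(C/276) = ΔF/5.35 = 1.2037/5.35 = 0.22499.
So C = 276 × e^0.22499 = 276 × 1.25231 = 345.64 ppm.

C ≈ 346 ppm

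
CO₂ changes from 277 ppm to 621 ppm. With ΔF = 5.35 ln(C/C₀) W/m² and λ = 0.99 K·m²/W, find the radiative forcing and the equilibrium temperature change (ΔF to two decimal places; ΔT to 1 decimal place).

ΔF = 4.32 W/m²; ΔT = 4.3 K

CO₂: 5.35 × ln(621/277) = 5.35 × ln(2.24188) = 5.35 × 0.80731 = 4.3191 W/m².
ΔT = λ ΔF = 0.99 × 4.32 = 4.2768 K.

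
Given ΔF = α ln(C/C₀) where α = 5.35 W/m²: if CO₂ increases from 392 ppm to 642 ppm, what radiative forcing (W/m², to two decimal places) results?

CO₂ absorption bands are partially saturated, so forcing scales with the logarithm of the concentration ratio.
CO₂: 5.35 × ln(642/392) = 5.35 × ln(1.63776) = 5.35 × 0.49333 = 2.6393 W/m².

ΔF = 2.64 W/m²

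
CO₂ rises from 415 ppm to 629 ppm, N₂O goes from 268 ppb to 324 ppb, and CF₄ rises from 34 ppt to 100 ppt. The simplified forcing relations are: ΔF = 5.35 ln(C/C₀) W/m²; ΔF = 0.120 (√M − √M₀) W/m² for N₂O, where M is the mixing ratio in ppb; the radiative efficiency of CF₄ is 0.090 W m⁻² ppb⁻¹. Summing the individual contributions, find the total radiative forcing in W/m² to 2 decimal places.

CO₂: 5.35 × ln(629/415) = 5.35 × ln(1.51566) = 5.35 × 0.41585 = 2.2248 W/m².
N₂O: 0.120 × (√324 − √268) = 0.120 × (18.0000 − 16.3707) = 0.120 × 1.6293 = 0.1955 W/m².
CF₄: Δ = 100 − 34 = 66 ppt = 0.066 ppb; ΔF = 0.090 × 0.066 = 0.0059 W/m².
Total ΔF = 2.2248 + 0.1955 + 0.0059 = 2.4262 W/m².

ΔF = 2.43 W/m²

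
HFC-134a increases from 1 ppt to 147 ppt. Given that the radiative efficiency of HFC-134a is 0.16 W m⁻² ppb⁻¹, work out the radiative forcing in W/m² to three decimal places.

HFC-134a: Δ = 147 − 1 = 146 ppt = 0.146 ppb; ΔF = 0.16 × 0.146 = 0.0234 W/m².

ΔF = 0.023 W/m²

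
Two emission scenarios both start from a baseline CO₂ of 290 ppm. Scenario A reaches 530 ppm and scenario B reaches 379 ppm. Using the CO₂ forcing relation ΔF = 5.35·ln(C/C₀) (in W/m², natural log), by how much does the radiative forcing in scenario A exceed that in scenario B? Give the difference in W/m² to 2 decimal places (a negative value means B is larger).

ΔF_A = 5.35 ln(530/290) = 5.35 × 0.60300 = 3.2261 W/m².
ΔF_B = 5.35 ln(379/290) = 5.35 × 0.26766 = 1.4320 W/m².
Difference: 3.2261 − 1.4320 = 1.7941 W/m².

ΔF_A − ΔF_B = 1.79 W/m²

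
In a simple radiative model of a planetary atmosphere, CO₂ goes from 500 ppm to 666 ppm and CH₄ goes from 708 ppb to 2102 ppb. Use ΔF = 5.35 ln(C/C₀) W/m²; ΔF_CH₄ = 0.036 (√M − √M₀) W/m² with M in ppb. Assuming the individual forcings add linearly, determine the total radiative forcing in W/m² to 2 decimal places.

ΔF = 2.23 W/m²

CO₂: 5.35 × ln(666/500) = 5.35 × ln(1.33200) = 5.35 × 0.28668 = 1.5337 W/m².
CH₄: 0.036 × (√2102 − √708) = 0.036 × (45.8476 − 26.6083) = 0.036 × 19.2393 = 0.6926 W/m².
Total ΔF = 1.5337 + 0.6926 = 2.2263 W/m².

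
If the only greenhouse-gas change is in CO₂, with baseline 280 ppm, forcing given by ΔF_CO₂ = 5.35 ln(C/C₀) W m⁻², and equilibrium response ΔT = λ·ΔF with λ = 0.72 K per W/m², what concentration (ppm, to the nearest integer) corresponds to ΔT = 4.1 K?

Required forcing: ΔF = ΔT/λ = 4.1/0.72 = 5.6944 W/m².
Then ln(C/280) = ΔF/5.35 = 5.6944/5.35 = 1.06437.
So C = 280 × e^1.06437 = 280 × 2.89901 = 811.72 ppm.

C ≈ 812 ppm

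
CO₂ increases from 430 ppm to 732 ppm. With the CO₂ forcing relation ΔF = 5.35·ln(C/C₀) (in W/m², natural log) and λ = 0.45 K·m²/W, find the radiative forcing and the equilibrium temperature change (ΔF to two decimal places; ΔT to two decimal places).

ΔF = 2.85 W/m²; ΔT = 1.28 K

CO₂: 5.35 × ln(732/430) = 5.35 × ln(1.70233) = 5.35 × 0.53200 = 2.8462 W/m².
ΔT = λ ΔF = 0.45 × 2.85 = 1.2825 K.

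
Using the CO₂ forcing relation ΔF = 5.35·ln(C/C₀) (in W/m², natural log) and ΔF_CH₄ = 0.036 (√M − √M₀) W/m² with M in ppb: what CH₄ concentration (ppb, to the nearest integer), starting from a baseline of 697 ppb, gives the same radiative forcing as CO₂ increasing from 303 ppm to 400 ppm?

CO₂ forcing: 5.35 × ln(400/303) = 5.35 × 0.277732 = 1.48587 W/m².
Set 0.036(√M − √697) = 1.48587: √M = 1.48587/0.036 + √697 = 41.2742 + 26.4008 = 67.6750.
M = (67.6750)² = 4579.91 ppb.

M ≈ 4580 ppb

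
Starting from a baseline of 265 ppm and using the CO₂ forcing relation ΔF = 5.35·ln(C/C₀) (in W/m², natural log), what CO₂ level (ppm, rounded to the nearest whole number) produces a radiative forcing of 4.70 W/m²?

Set 5.35 ln(C/265) = 4.70, so ln(C/265) = 4.70/5.35 = 0.87850.
Then C/265 = e^0.87850 = 2.40729, giving C = 265 × 2.40729 = 637.93 ppm.

C ≈ 638 ppm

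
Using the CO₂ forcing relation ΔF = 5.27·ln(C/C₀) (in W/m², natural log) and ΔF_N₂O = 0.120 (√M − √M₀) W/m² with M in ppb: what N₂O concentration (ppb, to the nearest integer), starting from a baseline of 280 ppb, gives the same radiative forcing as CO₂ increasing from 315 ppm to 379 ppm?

M ≈ 618 ppb

CO₂ forcing: 5.27 × ln(379/315) = 5.27 × 0.184964 = 0.97476 W/m².
Set 0.120(√M − √280) = 0.97476: √M = 0.97476/0.120 + √280 = 8.1230 + 16.7332 = 24.8562.
M = (24.8562)² = 617.83 ppb.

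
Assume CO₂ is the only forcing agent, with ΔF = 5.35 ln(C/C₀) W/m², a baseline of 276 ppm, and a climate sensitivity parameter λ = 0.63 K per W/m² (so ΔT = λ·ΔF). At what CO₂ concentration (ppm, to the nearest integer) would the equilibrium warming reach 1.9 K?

C ≈ 485 ppm

Required forcing: ΔF = ΔT/λ = 1.9/0.63 = 3.0159 W/m².
Then ln(C/276) = ΔF/5.35 = 3.0159/5.35 = 0.56372.
So C = 276 × e^0.56372 = 276 × 1.75720 = 484.99 ppm.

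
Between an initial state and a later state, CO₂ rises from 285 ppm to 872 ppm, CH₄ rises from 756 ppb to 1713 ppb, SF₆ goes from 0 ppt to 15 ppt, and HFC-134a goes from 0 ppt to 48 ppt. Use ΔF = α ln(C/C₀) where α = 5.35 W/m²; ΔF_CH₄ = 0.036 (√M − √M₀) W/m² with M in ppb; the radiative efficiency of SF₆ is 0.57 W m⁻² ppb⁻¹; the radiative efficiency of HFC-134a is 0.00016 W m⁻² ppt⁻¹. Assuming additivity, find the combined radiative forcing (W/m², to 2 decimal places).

CO₂: 5.35 × ln(872/285) = 5.35 × ln(3.05965) = 5.35 × 1.11830 = 5.9829 W/m².
CH₄: 0.036 × (√1713 − √756) = 0.036 × (41.3884 − 27.4955) = 0.036 × 13.8929 = 0.5001 W/m².
SF₆: Δ = 15 − 0 = 15 ppt = 0.015 ppb; ΔF = 0.57 × 0.015 = 0.0086 W/m².
HFC-134a: ΔF = 0.00016 × (48 − 0) = 0.00016 × 48 = 0.0077 W/m².
Total ΔF = 5.9829 + 0.5001 + 0.0086 + 0.0077 = 6.4993 W/m².

ΔF = 6.50 W/m²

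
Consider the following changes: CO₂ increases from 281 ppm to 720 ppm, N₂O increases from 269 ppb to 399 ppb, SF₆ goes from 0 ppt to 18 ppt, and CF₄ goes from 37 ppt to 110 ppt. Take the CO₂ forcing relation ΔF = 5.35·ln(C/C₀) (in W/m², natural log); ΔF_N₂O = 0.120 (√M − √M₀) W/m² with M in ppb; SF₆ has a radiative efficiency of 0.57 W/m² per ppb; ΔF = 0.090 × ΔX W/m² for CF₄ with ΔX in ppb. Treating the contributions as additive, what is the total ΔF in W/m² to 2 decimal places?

CO₂: 5.35 × ln(720/281) = 5.35 × ln(2.56228) = 5.35 × 0.94090 = 5.0338 W/m².
N₂O: 0.120 × (√399 − √269) = 0.120 × (19.9750 − 16.4012) = 0.120 × 3.5738 = 0.4289 W/m².
SF₆: Δ = 18 − 0 = 18 ppt = 0.018 ppb; ΔF = 0.57 × 0.018 = 0.0103 W/m².
CF₄: Δ = 110 − 37 = 73 ppt = 0.073 ppb; ΔF = 0.090 × 0.073 = 0.0066 W/m².
Total ΔF = 5.0338 + 0.4289 + 0.0103 + 0.0066 = 5.4796 W/m².

ΔF = 5.48 W/m²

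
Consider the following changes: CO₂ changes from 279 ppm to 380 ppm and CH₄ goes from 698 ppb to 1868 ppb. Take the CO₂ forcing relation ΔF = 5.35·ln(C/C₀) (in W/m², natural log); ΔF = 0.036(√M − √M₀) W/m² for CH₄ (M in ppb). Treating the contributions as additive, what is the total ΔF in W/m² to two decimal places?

ΔF = 2.26 W/m²

CO₂: 5.35 × ln(380/279) = 5.35 × ln(1.36201) = 5.35 × 0.30896 = 1.6529 W/m².
CH₄: 0.036 × (√1868 − √698) = 0.036 × (43.2204 − 26.4197) = 0.036 × 16.8007 = 0.6048 W/m².
Total ΔF = 1.6529 + 0.6048 = 2.2577 W/m².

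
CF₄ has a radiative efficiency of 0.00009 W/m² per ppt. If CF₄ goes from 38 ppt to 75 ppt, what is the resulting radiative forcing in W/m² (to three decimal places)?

ΔF = 0.003 W/m²

CF₄: ΔF = 0.00009 × (75 − 38) = 0.00009 × 37 = 0.0033 W/m².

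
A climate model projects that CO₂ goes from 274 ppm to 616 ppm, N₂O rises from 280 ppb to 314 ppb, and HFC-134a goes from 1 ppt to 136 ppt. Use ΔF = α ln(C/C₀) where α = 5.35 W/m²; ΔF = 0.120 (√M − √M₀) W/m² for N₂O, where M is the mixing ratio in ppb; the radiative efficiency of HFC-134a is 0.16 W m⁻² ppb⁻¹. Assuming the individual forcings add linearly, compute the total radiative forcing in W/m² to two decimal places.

ΔF = 4.47 W/m²

CO₂: 5.35 × ln(616/274) = 5.35 × ln(2.24818) = 5.35 × 0.81012 = 4.3341 W/m².
N₂O: 0.120 × (√314 − √280) = 0.120 × (17.7200 − 16.7332) = 0.120 × 0.9868 = 0.1184 W/m².
HFC-134a: Δ = 136 − 1 = 135 ppt = 0.135 ppb; ΔF = 0.16 × 0.135 = 0.0216 W/m².
Total ΔF = 4.3341 + 0.1184 + 0.0216 = 4.4741 W/m².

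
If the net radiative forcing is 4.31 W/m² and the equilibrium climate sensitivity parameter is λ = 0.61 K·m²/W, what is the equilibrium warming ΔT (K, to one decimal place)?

ΔT = λ ΔF = 0.61 × 4.31 = 2.6291 K.

ΔT = 2.6 K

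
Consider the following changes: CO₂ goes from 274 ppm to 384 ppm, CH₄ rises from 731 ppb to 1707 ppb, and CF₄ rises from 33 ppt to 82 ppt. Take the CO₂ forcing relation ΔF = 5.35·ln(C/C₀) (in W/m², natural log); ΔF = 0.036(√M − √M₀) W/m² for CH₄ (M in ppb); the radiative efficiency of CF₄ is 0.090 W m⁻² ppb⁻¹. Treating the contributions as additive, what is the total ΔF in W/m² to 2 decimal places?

CO₂: 5.35 × ln(384/274) = 5.35 × ln(1.40146) = 5.35 × 0.33751 = 1.8057 W/m².
CH₄: 0.036 × (√1707 − √731) = 0.036 × (41.3159 − 27.0370) = 0.036 × 14.2789 = 0.5140 W/m².
CF₄: Δ = 82 − 33 = 49 ppt = 0.049 ppb; ΔF = 0.090 × 0.049 = 0.0044 W/m².
Total ΔF = 1.8057 + 0.5140 + 0.0044 = 2.3241 W/m².

ΔF = 2.32 W/m²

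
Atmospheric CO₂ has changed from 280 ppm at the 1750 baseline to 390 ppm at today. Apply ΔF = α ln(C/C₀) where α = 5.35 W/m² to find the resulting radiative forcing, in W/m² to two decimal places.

ΔF = 1.77 W/m²

CO₂: 5.35 × ln(390/280) = 5.35 × ln(1.39286) = 5.35 × 0.33136 = 1.7728 W/m².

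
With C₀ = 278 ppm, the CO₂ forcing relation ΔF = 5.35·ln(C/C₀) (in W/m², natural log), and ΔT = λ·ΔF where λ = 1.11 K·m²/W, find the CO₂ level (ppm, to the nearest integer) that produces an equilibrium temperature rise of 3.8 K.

C ≈ 527 ppm

Required forcing: ΔF = ΔT/λ = 3.8/1.11 = 3.4234 W/m².
Then ln(C/278) = ΔF/5.35 = 3.4234/5.35 = 0.63989.
So C = 278 × e^0.63989 = 278 × 1.89627 = 527.16 ppm.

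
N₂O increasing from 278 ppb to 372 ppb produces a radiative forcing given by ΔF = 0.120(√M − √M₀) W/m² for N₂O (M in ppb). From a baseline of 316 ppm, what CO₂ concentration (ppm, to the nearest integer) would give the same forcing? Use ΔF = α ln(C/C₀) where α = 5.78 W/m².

N₂O forcing: 0.120 × (√372 − √278) = 0.120 × (19.2873 − 16.6733) = 0.120 × 2.6140 = 0.31368 W/m².
Set 5.78 ln(C/316) = 0.31368: ln(C/316) = 0.31368/5.78 = 0.05427, so C = 316 × e^0.05427 = 316 × 1.05577 = 333.62 ppm.

C ≈ 334 ppm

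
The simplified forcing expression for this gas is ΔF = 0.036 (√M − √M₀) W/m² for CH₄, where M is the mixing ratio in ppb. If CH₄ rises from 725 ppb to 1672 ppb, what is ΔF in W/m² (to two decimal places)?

ΔF = 0.50 W/m²

CH₄: 0.036 × (√1672 − √725) = 0.036 × (40.8901 − 26.9258) = 0.036 × 13.9643 = 0.5027 W/m².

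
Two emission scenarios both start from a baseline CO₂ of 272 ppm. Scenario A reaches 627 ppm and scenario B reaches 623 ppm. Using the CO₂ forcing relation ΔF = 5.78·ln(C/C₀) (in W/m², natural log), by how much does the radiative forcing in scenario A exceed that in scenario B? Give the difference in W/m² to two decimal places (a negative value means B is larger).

ΔF_A = 5.78 ln(627/272) = 5.78 × 0.83514 = 4.8271 W/m².
ΔF_B = 5.78 ln(623/272) = 5.78 × 0.82874 = 4.7901 W/m².
Difference: 4.8271 − 4.7901 = 0.0370 W/m².
(Equivalently, ΔF_A − ΔF_B = 5.78 ln(627/623) = 5.78 × 0.00640 = 0.0370 W/m².)

ΔF_A − ΔF_B = 0.04 W/m²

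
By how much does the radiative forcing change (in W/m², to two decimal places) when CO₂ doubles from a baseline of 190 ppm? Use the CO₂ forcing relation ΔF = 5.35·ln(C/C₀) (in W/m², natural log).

ΔF = 5.35 × ln(2) = 5.35 × 0.69315 = 3.7084 W/m².

ΔF = 3.71 W/m²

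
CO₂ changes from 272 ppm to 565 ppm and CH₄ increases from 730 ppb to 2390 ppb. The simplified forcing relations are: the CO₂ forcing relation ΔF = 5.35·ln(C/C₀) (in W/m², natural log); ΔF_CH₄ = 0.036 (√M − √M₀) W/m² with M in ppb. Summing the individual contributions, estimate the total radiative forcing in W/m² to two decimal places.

ΔF = 4.70 W/m²

CO₂: 5.35 × ln(565/272) = 5.35 × ln(2.07721) = 5.35 × 0.73103 = 3.9110 W/m².
CH₄: 0.036 × (√2390 − √730) = 0.036 × (48.8876 − 27.0185) = 0.036 × 21.8691 = 0.7873 W/m².
Total ΔF = 3.9110 + 0.7873 = 4.6983 W/m².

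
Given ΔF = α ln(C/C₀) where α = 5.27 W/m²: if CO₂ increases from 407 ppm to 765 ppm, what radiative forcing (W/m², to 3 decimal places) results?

CO₂: 5.27 × ln(765/407) = 5.27 × ln(1.87961) = 5.27 × 0.63106 = 3.3257 W/m².

ΔF = 3.326 W/m²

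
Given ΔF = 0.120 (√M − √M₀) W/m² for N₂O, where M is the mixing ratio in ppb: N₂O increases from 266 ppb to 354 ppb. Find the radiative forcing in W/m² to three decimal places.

N₂O: 0.120 × (√354 − √266) = 0.120 × (18.8149 − 16.3095) = 0.120 × 2.5054 = 0.3006 W/m².

ΔF = 0.301 W/m²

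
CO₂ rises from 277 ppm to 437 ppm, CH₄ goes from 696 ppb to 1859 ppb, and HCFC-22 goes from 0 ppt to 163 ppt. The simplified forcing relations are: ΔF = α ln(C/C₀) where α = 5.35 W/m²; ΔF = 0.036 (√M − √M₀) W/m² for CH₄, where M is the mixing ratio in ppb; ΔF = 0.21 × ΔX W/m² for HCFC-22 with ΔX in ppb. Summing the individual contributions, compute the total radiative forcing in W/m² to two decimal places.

CO₂: 5.35 × ln(437/277) = 5.35 × ln(1.57762) = 5.35 × 0.45592 = 2.4392 W/m².
CH₄: 0.036 × (√1859 − √696) = 0.036 × (43.1161 − 26.3818) = 0.036 × 16.7343 = 0.6024 W/m².
HCFC-22: Δ = 163 − 0 = 163 ppt = 0.163 ppb; ΔF = 0.21 × 0.163 = 0.0342 W/m².
Total ΔF = 2.4392 + 0.6024 + 0.0342 = 3.0758 W/m².

ΔF = 3.08 W/m²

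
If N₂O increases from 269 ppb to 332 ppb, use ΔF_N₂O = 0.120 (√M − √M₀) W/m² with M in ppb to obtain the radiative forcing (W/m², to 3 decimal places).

N₂O: 0.120 × (√332 − √269) = 0.120 × (18.2209 − 16.4012) = 0.120 × 1.8197 = 0.2184 W/m².

ΔF = 0.218 W/m²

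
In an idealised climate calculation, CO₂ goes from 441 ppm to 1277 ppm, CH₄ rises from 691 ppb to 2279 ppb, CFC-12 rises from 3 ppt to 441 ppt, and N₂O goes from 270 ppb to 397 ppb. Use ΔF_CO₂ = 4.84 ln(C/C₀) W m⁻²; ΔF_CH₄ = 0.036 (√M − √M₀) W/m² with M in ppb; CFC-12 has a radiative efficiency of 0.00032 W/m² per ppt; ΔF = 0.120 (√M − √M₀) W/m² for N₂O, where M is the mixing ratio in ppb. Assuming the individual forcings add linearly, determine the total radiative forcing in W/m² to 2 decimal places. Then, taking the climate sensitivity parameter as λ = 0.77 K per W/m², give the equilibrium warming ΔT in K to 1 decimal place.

CO₂: 4.84 × ln(1277/441) = 4.84 × ln(2.89569) = 4.84 × 1.06322 = 5.1460 W/m².
CH₄: 0.036 × (√2279 − √691) = 0.036 × (47.7389 − 26.2869) = 0.036 × 21.4520 = 0.7723 W/m².
CFC-12: ΔF = 0.00032 × (441 − 3) = 0.00032 × 438 = 0.1402 W/m².
N₂O: 0.120 × (√397 − √270) = 0.120 × (19.9249 − 16.4317) = 0.120 × 3.4932 = 0.4192 W/m².
Total ΔF = 5.1460 + 0.7723 + 0.1402 + 0.4192 = 6.4777 W/m².
ΔT = λ ΔF = 0.77 × 6.48 = 4.9896 K.

ΔF = 6.48 W/m²; ΔT = 5.0 K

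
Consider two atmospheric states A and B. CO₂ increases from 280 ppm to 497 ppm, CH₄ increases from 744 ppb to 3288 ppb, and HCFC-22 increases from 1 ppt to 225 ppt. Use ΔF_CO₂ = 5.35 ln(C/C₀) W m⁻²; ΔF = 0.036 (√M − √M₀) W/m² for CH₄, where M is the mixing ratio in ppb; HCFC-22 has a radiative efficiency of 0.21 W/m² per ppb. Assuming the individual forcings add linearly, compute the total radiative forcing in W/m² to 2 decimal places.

CO₂: 5.35 × ln(497/280) = 5.35 × ln(1.77500) = 5.35 × 0.57380 = 3.0698 W/m².
CH₄: 0.036 × (√3288 − √744) = 0.036 × (57.3411 − 27.2764) = 0.036 × 30.0647 = 1.0823 W/m².
HCFC-22: Δ = 225 − 1 = 224 ppt = 0.224 ppb; ΔF = 0.21 × 0.224 = 0.0470 W/m².
Total ΔF = 3.0698 + 1.0823 + 0.0470 = 4.1991 W/m².

ΔF = 4.20 W/m²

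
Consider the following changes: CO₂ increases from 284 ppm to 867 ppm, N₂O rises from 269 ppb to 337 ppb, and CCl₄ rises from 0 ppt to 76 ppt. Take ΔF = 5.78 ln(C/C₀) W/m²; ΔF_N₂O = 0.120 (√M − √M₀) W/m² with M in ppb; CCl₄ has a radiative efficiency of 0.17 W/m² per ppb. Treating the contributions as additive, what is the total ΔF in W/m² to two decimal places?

ΔF = 6.70 W/m²

CO₂: 5.78 × ln(867/284) = 5.78 × ln(3.05282) = 5.78 × 1.11607 = 6.4509 W/m².
N₂O: 0.120 × (√337 − √269) = 0.120 × (18.3576 − 16.4012) = 0.120 × 1.9564 = 0.2348 W/m².
CCl₄: Δ = 76 − 0 = 76 ppt = 0.076 ppb; ΔF = 0.17 × 0.076 = 0.0129 W/m².
Total ΔF = 6.4509 + 0.2348 + 0.0129 = 6.6986 W/m².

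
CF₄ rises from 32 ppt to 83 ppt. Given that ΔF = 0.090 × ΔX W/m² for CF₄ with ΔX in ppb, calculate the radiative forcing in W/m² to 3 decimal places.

CF₄: Δ = 83 − 32 = 51 ppt = 0.051 ppb; ΔF = 0.090 × 0.051 = 0.0046 W/m².

ΔF = 0.005 W/m²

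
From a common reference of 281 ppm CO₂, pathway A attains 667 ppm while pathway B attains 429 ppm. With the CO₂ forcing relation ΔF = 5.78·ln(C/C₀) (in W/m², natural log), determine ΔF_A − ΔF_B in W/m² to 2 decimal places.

ΔF_A = 5.78 ln(667/281) = 5.78 × 0.86444 = 4.9965 W/m².
ΔF_B = 5.78 ln(429/281) = 5.78 × 0.42310 = 2.4455 W/m².
Difference: 4.9965 − 2.4455 = 2.5510 W/m².

ΔF_A − ΔF_B = 2.55 W/m²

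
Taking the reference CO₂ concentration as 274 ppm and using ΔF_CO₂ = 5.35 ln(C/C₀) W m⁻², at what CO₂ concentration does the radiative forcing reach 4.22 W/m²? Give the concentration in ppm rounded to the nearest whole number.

Set 5.35 ln(C/274) = 4.22, so ln(C/274) = 4.22/5.35 = 0.78879.
Then C/274 = e^0.78879 = 2.20073, giving C = 274 × 2.20073 = 603.00 ppm.

C ≈ 603 ppm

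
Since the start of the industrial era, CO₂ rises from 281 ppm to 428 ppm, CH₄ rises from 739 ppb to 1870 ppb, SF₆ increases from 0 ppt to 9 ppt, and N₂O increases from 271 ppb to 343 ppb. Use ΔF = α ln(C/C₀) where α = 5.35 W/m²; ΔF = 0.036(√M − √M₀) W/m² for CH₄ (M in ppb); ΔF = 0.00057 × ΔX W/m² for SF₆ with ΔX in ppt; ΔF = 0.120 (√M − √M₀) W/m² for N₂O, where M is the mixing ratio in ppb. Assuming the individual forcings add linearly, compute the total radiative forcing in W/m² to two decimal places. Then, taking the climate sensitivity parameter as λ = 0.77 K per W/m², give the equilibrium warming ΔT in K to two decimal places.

ΔF = 3.08 W/m²; ΔT = 2.37 K

CO₂: 5.35 × ln(428/281) = 5.35 × ln(1.52313) = 5.35 × 0.42077 = 2.2511 W/m².
CH₄: 0.036 × (√1870 − √739) = 0.036 × (43.2435 − 27.1846) = 0.036 × 16.0589 = 0.5781 W/m².
SF₆: ΔF = 0.00057 × (9 − 0) = 0.00057 × 9 = 0.0051 W/m².
N₂O: 0.120 × (√343 − √271) = 0.120 × (18.5203 − 16.4621) = 0.120 × 2.0582 = 0.2470 W/m².
Total ΔF = 2.2511 + 0.5781 + 0.0051 + 0.2470 = 3.0813 W/m².
ΔT = λ ΔF = 0.77 × 3.08 = 2.3716 K.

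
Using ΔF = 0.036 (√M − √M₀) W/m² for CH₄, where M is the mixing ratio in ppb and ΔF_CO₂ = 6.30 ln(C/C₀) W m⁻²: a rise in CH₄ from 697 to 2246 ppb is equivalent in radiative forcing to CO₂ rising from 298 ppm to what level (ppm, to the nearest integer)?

CH₄ forcing: 0.036 × (√2246 − √697) = 0.036 × (47.3920 − 26.4008) = 0.036 × 20.9912 = 0.75568 W/m².
Set 6.30 ln(C/298) = 0.75568: ln(C/298) = 0.75568/6.30 = 0.11995, so C = 298 × e^0.11995 = 298 × 1.12744 = 335.98 ppm.

C ≈ 336 ppm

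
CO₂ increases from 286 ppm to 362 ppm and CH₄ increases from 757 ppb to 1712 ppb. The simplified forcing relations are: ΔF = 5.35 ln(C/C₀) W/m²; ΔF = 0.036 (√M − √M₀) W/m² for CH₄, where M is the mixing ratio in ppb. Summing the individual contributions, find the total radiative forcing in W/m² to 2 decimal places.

ΔF = 1.76 W/m²

CO₂: 5.35 × ln(362/286) = 5.35 × ln(1.26573) = 5.35 × 0.23565 = 1.2607 W/m².
CH₄: 0.036 × (√1712 − √757) = 0.036 × (41.3763 − 27.5136) = 0.036 × 13.8627 = 0.4991 W/m².
Total ΔF = 1.2607 + 0.4991 = 1.7598 W/m².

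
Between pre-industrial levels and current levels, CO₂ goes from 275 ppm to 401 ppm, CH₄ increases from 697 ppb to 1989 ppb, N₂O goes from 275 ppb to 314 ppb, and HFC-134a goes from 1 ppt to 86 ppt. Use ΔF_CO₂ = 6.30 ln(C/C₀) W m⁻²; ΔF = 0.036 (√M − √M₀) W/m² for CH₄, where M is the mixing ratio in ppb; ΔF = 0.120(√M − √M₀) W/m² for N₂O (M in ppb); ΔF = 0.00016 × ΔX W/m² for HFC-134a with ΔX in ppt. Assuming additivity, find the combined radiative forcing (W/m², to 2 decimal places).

ΔF = 3.18 W/m²

CO₂: 6.30 × ln(401/275) = 6.30 × ln(1.45818) = 6.30 × 0.37719 = 2.3763 W/m².
CH₄: 0.036 × (√1989 − √697) = 0.036 × (44.5982 − 26.4008) = 0.036 × 18.1974 = 0.6551 W/m².
N₂O: 0.120 × (√314 − √275) = 0.120 × (17.7200 − 16.5831) = 0.120 × 1.1369 = 0.1364 W/m².
HFC-134a: ΔF = 0.00016 × (86 − 1) = 0.00016 × 85 = 0.0136 W/m².
Total ΔF = 2.3763 + 0.6551 + 0.1364 + 0.0136 = 3.1814 W/m².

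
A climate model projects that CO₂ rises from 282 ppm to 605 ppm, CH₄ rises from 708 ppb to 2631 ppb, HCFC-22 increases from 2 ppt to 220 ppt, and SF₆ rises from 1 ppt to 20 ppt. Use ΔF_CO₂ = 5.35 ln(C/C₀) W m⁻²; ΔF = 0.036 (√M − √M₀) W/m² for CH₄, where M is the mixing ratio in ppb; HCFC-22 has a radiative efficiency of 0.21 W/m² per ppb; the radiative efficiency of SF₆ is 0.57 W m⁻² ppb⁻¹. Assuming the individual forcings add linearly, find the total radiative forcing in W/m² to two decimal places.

CO₂: 5.35 × ln(605/282) = 5.35 × ln(2.14539) = 5.35 × 0.76332 = 4.0838 W/m².
CH₄: 0.036 × (√2631 − √708) = 0.036 × (51.2933 − 26.6083) = 0.036 × 24.6850 = 0.8887 W/m².
HCFC-22: Δ = 220 − 2 = 218 ppt = 0.218 ppb; ΔF = 0.21 × 0.218 = 0.0458 W/m².
SF₆: Δ = 20 − 1 = 19 ppt = 0.019 ppb; ΔF = 0.57 × 0.019 = 0.0108 W/m².
Total ΔF = 4.0838 + 0.8887 + 0.0458 + 0.0108 = 5.0291 W/m².

ΔF = 5.03 W/m²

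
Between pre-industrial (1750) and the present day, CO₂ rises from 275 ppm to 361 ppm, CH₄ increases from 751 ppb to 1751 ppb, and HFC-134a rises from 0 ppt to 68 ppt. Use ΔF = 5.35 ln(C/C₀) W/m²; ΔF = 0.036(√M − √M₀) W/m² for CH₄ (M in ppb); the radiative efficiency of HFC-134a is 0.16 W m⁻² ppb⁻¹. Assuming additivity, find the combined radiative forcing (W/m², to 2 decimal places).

CO₂: 5.35 × ln(361/275) = 5.35 × ln(1.31273) = 5.35 × 0.27211 = 1.4558 W/m².
CH₄: 0.036 × (√1751 − √751) = 0.036 × (41.8450 − 27.4044) = 0.036 × 14.4406 = 0.5199 W/m².
HFC-134a: Δ = 68 − 0 = 68 ppt = 0.068 ppb; ΔF = 0.16 × 0.068 = 0.0109 W/m².
Total ΔF = 1.4558 + 0.5199 + 0.0109 = 1.9866 W/m².

ΔF = 1.99 W/m²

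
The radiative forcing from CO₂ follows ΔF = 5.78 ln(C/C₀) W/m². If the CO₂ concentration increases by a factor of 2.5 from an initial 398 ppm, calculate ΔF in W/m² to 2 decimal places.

Because the forcing depends only on the ratio C/C₀, the initial concentration does not enter.
ΔF = 5.78 × ln(2.5) = 5.78 × 0.91629 = 5.2962 W/m².

ΔF = 5.30 W/m²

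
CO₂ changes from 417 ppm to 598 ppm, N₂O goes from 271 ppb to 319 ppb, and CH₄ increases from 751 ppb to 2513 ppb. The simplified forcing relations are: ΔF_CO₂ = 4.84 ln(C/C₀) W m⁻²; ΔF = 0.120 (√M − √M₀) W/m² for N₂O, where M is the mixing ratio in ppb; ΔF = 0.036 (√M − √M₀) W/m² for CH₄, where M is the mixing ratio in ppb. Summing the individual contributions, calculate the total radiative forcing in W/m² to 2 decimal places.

CO₂: 4.84 × ln(598/417) = 4.84 × ln(1.43405) = 4.84 × 0.36050 = 1.7448 W/m².
N₂O: 0.120 × (√319 − √271) = 0.120 × (17.8606 − 16.4621) = 0.120 × 1.3985 = 0.1678 W/m².
CH₄: 0.036 × (√2513 − √751) = 0.036 × (50.1298 − 27.4044) = 0.036 × 22.7254 = 0.8181 W/m².
Total ΔF = 1.7448 + 0.1678 + 0.8181 = 2.7307 W/m².

ΔF = 2.73 W/m²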